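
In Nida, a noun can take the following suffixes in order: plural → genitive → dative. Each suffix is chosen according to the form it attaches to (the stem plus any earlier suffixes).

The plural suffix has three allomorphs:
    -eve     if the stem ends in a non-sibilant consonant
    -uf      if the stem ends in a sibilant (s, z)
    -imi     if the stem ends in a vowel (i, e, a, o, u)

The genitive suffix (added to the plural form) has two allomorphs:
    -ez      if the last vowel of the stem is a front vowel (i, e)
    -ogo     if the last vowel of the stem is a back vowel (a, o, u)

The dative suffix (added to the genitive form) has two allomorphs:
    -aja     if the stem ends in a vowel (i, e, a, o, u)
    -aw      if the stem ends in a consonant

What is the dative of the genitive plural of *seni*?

Since the final sound of *seni* is /i/ (a vowel), it takes -imi, giving *seniimi*.
Since the last vowel of the plural form *seniimi* is /i/ (a front vowel), it takes -ez, giving *seniimiez*.
The genitive form *seniimiez* — final sound /z/ (a consonant) → -aw → *seniimiezaw*.

seniimiezaw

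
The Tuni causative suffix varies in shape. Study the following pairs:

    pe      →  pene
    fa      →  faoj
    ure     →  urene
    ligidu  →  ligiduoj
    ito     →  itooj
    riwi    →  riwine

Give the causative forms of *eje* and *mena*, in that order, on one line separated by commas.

ejene, menaoj

The alternation tracks the last vowel of the stem — -ne when the last vowel of the stem is a front vowel (*pe*, *ure*, *riwi*); -oj when the last vowel of the stem is a back vowel (*fa*, *ligidu*, *ito*).
Since the last vowel of *eje* is /e/ (a front vowel), it takes -ne, giving *ejene*.
Since the last vowel of *mena* is /a/ (a back vowel), it takes -oj, giving *menaoj*.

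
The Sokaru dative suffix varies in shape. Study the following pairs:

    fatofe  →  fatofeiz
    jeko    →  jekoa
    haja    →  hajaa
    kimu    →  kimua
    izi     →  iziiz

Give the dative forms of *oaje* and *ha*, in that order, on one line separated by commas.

The alternation tracks the last vowel of the stem — -iz when the last vowel of the stem is a front vowel (*fatofe*, *izi*); -a when the last vowel of the stem is a back vowel (*jeko*, *haja*, *kimu*).
Since the last vowel of *oaje* is /e/ (a front vowel), it takes -iz, giving *oajeiz*.
*ha*: last vowel = /a/, a back vowel → -a → *haa*.

oajeiz, haa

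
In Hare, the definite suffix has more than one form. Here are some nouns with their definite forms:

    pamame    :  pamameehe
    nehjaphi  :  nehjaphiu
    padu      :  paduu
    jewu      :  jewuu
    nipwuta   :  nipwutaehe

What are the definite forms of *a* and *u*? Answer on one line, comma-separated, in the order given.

aehe, uu

The alternation tracks the last vowel of the stem — -u when the last vowel of the stem is a high vowel (*nehjaphi*, *padu*, *jewu*); -ehe when the last vowel of the stem is a non-high vowel (*pamame*, *nipwuta*).
Since the last vowel of *a* is /a/ (a non-high vowel), it takes -ehe, giving *aehe*.
*u*: last vowel = /u/, a high vowel → -u → *uu*.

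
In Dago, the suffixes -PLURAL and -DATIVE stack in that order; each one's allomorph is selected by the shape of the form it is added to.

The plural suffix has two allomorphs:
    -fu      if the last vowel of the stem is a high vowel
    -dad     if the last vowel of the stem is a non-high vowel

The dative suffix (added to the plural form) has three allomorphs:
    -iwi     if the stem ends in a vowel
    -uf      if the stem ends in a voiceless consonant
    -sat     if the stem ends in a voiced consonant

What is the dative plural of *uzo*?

uzodadsat

*uzo* — last vowel /o/ (a non-high vowel) → -dad → *uzodad*.
The plural form *uzodad* — final sound /d/ (a voiced consonant) → -sat → *uzodadsat*.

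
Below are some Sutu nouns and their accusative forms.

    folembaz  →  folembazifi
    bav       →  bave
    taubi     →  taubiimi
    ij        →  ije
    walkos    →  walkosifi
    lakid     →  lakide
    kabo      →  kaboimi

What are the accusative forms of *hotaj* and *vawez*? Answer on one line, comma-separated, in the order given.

Looking at the final sound of each stem: -ifi when the stem ends in a sibilant (*folembaz*, *walkos*); -e when the stem ends in a non-sibilant consonant (*bav*, *ij*, *lakid*); -imi when the stem ends in a vowel (*taubi*, *kabo*).
*hotaj*: final sound = /j/, a non-sibilant consonant → -e → *hotaje*.
Since the final sound of *vawez* is /z/ (a sibilant), it takes -ifi, giving *vawezifi*.

hotaje, vawezifi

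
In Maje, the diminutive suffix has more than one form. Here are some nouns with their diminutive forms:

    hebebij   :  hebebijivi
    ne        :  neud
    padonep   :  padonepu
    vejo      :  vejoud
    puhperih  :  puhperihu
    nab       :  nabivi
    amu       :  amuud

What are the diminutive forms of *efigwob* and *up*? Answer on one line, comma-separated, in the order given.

efigwobivi, upu

The pattern is voicing of the final sound: -u when the stem ends in a voiceless consonant (*padonep*, *puhperih*); -ivi when the stem ends in a voiced consonant (*hebebij*, *nab*); -ud when the stem ends in a vowel (*ne*, *vejo*, *amu*).
*efigwob*: final sound = /b/, a voiced consonant → -ivi → *efigwobivi*.
The final sound of *up* is /p/, which is a voiceless consonant, so the suffix is -u, giving *upu*.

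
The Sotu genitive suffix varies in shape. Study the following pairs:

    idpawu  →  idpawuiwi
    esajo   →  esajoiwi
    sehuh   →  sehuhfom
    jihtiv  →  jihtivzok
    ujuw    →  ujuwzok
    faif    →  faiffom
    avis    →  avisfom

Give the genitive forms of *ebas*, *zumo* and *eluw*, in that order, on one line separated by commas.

The pattern is voicing of the final sound: -fom when the stem ends in a voiceless consonant (*sehuh*, *faif*, *avis*); -zok when the stem ends in a voiced consonant (*jihtiv*, *ujuw*); -iwi when the stem ends in a vowel (*idpawu*, *esajo*).
The final sound of *ebas* is /s/, which is a voiceless consonant, so the suffix is -fom, giving *ebasfom*.
*zumo*: final sound = /o/, a vowel → -iwi → *zumoiwi*.
The final sound of *eluw* is /w/, which is a voiced consonant, so the suffix is -zok, giving *eluwzok*.

ebasfom, zumoiwi, eluwzok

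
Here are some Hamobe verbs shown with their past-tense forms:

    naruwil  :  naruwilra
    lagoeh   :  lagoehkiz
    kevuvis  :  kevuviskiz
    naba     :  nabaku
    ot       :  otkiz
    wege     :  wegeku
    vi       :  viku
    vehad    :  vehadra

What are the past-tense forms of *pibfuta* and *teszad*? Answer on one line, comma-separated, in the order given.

pibfutaku, teszadra

Looking at the final sound of each stem: -kiz when the stem ends in a voiceless consonant (*lagoeh*, *kevuvis*, *ot*); -ra when the stem ends in a voiced consonant (*naruwil*, *vehad*); -ku when the stem ends in a vowel (*naba*, *wege*, *vi*).
Since the final sound of *pibfuta* is /a/ (a vowel), it takes -ku, giving *pibfutaku*.
Since the final sound of *teszad* is /d/ (a voiced consonant), it takes -ra, giving *teszadra*.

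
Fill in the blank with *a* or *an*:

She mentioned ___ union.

a

The indefinite article is chosen by the initial *sound* of the following word, not its spelling.
*union* begins with the sound /juː/ (u pronounced /juː/) — a consonant sound.
So the article is *a*: She mentioned a union.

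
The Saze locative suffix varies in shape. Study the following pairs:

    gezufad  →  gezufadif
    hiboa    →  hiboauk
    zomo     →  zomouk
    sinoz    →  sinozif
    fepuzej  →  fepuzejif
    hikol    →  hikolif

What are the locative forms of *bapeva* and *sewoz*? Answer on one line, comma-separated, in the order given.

bapevauk, sewozif

The suffix is conditioned by the final sound: -if when the stem ends in a consonant (*gezufad*, *sinoz*, *fepuzej*, *hikol*); -uk when the stem ends in a vowel (*hiboa*, *zomo*).
Since the final sound of *bapeva* is /a/ (a vowel), it takes -uk, giving *bapevauk*.
*sewoz*: final sound = /z/, a consonant → -if → *sewozif*.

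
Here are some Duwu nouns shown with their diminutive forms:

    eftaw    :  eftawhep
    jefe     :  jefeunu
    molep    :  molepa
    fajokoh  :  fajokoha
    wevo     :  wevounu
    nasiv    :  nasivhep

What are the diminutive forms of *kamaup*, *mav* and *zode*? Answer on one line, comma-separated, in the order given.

The suffix is conditioned by the final sound: -a when the stem ends in a voiceless consonant (*molep*, *fajokoh*); -hep when the stem ends in a voiced consonant (*eftaw*, *nasiv*); -unu when the stem ends in a vowel (*jefe*, *wevo*).
The final sound of *kamaup* is /p/, which is a voiceless consonant, so the suffix is -a, giving *kamaupa*.
*mav* — final sound /v/ (a voiced consonant) → -hep → *mavhep*.
*zode*: final sound = /e/, a vowel → -unu → *zodeunu*.

kamaupa, mavhep, zodeunu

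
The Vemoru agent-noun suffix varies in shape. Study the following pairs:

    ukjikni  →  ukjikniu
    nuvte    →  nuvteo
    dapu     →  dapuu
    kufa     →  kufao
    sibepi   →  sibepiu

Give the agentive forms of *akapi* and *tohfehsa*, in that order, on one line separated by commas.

akapiu, tohfehsao

The alternation tracks the last vowel of the stem — -u when the last vowel of the stem is a high vowel (*ukjikni*, *dapu*, *sibepi*); -o when the last vowel of the stem is a non-high vowel (*nuvte*, *kufa*).
*akapi* — last vowel /i/ (a high vowel) → -u → *akapiu*.
*tohfehsa*: last vowel = /a/, a non-high vowel → -o → *tohfehsao*.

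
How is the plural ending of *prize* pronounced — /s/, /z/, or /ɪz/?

The stem *prize* ends in a sibilant (/s, z, ʃ, ʒ, tʃ, dʒ/).
The plural suffix surfaces as /ɪz/ after sibilants, /s/ after other voiceless consonants, and /z/ after other voiced sounds.
So the plural -s on *prize* is pronounced /ɪz/.

/ɪz/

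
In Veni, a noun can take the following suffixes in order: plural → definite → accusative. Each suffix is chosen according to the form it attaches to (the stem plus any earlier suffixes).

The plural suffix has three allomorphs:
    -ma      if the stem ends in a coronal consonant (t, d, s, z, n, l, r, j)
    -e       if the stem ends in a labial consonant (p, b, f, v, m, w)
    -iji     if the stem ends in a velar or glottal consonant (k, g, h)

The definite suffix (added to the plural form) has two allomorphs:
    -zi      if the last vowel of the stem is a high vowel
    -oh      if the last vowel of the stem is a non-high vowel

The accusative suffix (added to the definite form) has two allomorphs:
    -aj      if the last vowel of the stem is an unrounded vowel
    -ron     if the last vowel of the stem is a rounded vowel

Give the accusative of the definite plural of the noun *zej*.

zejmaohron

*zej* — final consonant /j/ (coronal) → -ma → *zejma*.
The last vowel of the plural form *zejma* is /a/, which is a non-high vowel, so the definite suffix is -oh, giving *zejmaoh*.
The definite form *zejmaoh* — last vowel /o/ (a rounded vowel) → -ron → *zejmaohron*.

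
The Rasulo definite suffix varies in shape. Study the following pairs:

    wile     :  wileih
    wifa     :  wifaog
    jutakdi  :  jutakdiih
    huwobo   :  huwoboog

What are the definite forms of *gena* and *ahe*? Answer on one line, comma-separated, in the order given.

genaog, aheih

The alternation tracks the last vowel of the stem — -ih when the last vowel of the stem is a front vowel (*wile*, *jutakdi*); -og when the last vowel of the stem is a back vowel (*wifa*, *huwobo*).
*gena* — last vowel /a/ (a back vowel) → -og → *genaog*.
The last vowel of *ahe* is /e/, which is a front vowel, so the suffix is -ih, giving *aheih*.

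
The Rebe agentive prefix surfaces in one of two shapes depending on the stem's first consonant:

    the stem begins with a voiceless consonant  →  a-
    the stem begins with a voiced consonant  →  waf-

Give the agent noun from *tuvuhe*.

atuvuhe

The first consonant of *tuvuhe* is /t/, which is voiceless, so the prefix is a-, giving *atuvuhe*.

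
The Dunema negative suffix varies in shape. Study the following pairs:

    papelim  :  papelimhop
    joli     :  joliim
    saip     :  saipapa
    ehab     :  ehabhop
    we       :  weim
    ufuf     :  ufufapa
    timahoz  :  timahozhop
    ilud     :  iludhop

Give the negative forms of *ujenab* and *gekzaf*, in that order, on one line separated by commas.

ujenabhop, gekzafapa

The suffix is conditioned by the final sound: -apa when the stem ends in a voiceless consonant (*saip*, *ufuf*); -hop when the stem ends in a voiced consonant (*papelim*, *ehab*, *timahoz*, *ilud*); -im when the stem ends in a vowel (*joli*, *we*).
*ujenab*: final sound = /b/, a voiced consonant → -hop → *ujenabhop*.
The final sound of *gekzaf* is /f/, which is a voiceless consonant, so the suffix is -apa, giving *gekzafapa*.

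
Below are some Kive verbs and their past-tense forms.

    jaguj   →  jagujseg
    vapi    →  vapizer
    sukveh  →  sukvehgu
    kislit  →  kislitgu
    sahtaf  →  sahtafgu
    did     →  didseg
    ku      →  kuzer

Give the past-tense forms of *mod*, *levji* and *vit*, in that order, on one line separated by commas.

modseg, levjizer, vitgu

The pattern is voicing of the final sound: -gu when the stem ends in a voiceless consonant (*sukveh*, *kislit*, *sahtaf*); -seg when the stem ends in a voiced consonant (*jaguj*, *did*); -zer when the stem ends in a vowel (*vapi*, *ku*).
*mod*: final sound = /d/, a voiced consonant → -seg → *modseg*.
Since the final sound of *levji* is /i/ (a vowel), it takes -zer, giving *levjizer*.
*vit*: final sound = /t/, a voiceless consonant → -gu → *vitgu*.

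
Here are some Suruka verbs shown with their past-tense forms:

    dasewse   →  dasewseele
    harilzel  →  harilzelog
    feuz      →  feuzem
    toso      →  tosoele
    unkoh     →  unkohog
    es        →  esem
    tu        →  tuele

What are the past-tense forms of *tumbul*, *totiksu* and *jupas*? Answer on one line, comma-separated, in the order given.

tumbulog, totiksuele, jupasem

The suffix is conditioned by the final sound: -em when the stem ends in a sibilant (*feuz*, *es*); -og when the stem ends in a non-sibilant consonant (*harilzel*, *unkoh*); -ele when the stem ends in a vowel (*dasewse*, *toso*, *tu*).
*tumbul* — final sound /l/ (a non-sibilant consonant) → -og → *tumbulog*.
*totiksu* — final sound /u/ (a vowel) → -ele → *totiksuele*.
*jupas*: final sound = /s/, a sibilant → -em → *jupasem*.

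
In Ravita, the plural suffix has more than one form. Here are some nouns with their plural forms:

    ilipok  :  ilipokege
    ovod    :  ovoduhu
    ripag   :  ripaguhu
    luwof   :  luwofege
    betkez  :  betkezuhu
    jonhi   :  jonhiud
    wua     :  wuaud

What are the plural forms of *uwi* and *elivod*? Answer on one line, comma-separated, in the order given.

The suffix is conditioned by the final sound: -ege when the stem ends in a voiceless consonant (*ilipok*, *luwof*); -uhu when the stem ends in a voiced consonant (*ovod*, *ripag*, *betkez*); -ud when the stem ends in a vowel (*jonhi*, *wua*).
*uwi* — final sound /i/ (a vowel) → -ud → *uwiud*.
*elivod* — final sound /d/ (a voiced consonant) → -uhu → *elivoduhu*.

uwiud, elivoduhu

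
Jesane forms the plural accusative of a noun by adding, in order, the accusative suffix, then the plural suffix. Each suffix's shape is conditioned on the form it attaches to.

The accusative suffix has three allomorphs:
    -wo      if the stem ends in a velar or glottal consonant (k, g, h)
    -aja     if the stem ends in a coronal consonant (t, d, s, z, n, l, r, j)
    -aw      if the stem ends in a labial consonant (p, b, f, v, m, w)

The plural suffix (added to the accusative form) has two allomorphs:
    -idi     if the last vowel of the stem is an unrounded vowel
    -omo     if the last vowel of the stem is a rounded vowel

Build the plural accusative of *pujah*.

pujahwoomo

*pujah* — final consonant /h/ (velar/glottal) → -wo → *pujahwo*.
Since the last vowel of the accusative form *pujahwo* is /o/ (a rounded vowel), it takes -omo, giving *pujahwoomo*.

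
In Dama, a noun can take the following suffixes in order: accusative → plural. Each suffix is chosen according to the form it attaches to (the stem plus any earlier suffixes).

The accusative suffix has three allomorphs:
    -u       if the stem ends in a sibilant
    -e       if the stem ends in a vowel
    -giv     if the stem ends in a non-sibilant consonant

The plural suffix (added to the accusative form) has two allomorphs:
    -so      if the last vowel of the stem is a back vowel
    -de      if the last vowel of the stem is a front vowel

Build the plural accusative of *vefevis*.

*vefevis* — final sound /s/ (a sibilant) → -u → *vefevisu*.
The accusative form *vefevisu*: last vowel = /u/, a back vowel → -so → *vefevisuso*.

vefevisuso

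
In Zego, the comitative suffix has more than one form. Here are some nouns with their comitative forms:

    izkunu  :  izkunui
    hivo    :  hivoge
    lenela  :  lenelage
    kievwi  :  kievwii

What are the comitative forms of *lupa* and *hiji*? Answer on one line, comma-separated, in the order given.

lupage, hijii

Looking at the last vowel of each stem: -i when the last vowel of the stem is a high vowel (*izkunu*, *kievwi*); -ge when the last vowel of the stem is a non-high vowel (*hivo*, *lenela*).
*lupa* — last vowel /a/ (a non-high vowel) → -ge → *lupage*.
Since the last vowel of *hiji* is /i/ (a high vowel), it takes -i, giving *hijii*.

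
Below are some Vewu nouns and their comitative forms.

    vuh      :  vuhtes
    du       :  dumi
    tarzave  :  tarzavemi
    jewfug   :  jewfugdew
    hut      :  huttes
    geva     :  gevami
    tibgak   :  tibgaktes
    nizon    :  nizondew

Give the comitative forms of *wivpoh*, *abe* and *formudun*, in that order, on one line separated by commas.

wivpohtes, abemi, formudundew

Looking at the final sound of each stem: -tes when the stem ends in a voiceless consonant (*vuh*, *hut*, *tibgak*); -dew when the stem ends in a voiced consonant (*jewfug*, *nizon*); -mi when the stem ends in a vowel (*du*, *tarzave*, *geva*).
Since the final sound of *wivpoh* is /h/ (a voiceless consonant), it takes -tes, giving *wivpohtes*.
Since the final sound of *abe* is /e/ (a vowel), it takes -mi, giving *abemi*.
*formudun* — final sound /n/ (a voiced consonant) → -dew → *formudundew*.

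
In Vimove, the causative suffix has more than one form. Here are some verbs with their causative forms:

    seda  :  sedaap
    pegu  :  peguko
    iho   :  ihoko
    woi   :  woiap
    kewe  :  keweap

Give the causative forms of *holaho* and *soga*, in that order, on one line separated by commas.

The alternation tracks the last vowel of the stem — -ko when the last vowel of the stem is a rounded vowel (*pegu*, *iho*); -ap when the last vowel of the stem is an unrounded vowel (*seda*, *woi*, *kewe*).
*holaho*: last vowel = /o/, a rounded vowel → -ko → *holahoko*.
*soga*: last vowel = /a/, an unrounded vowel → -ap → *sogaap*.

holahoko, sogaap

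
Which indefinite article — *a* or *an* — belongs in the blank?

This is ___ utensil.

a

The indefinite article is chosen by the initial *sound* of the following word, not its spelling.
*utensil* begins with the sound /juː/ (u pronounced /juː/) — a consonant sound.
So the article is *a*: This is a utensil.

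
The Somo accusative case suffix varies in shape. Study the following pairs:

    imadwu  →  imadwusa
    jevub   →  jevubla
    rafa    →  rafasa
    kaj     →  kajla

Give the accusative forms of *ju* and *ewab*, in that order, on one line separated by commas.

jusa, ewabla

The alternation tracks the final sound of the stem — -la when the stem ends in a consonant (*jevub*, *kaj*); -sa when the stem ends in a vowel (*imadwu*, *rafa*).
*ju* — final sound /u/ (a vowel) → -sa → *jusa*.
*ewab* — final sound /b/ (a consonant) → -la → *ewabla*.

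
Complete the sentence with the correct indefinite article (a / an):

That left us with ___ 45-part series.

a

The indefinite article is chosen by the initial *sound* of the following word, not its spelling.
The number *45* is spoken "forty-…", beginning with /ˈfɔrti/ — a consonant sound.
So the article is *a*: That left us with a 45-part series.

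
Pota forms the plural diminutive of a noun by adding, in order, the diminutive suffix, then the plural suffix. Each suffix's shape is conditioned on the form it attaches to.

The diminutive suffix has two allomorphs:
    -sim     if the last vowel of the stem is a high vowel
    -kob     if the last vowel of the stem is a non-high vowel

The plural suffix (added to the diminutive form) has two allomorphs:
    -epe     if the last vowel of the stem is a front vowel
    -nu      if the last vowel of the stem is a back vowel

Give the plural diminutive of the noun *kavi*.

*kavi* — last vowel /i/ (a high vowel) → -sim → *kavisim*.
The diminutive form *kavisim* — last vowel /i/ (a front vowel) → -epe → *kavisimepe*.

kavisimepe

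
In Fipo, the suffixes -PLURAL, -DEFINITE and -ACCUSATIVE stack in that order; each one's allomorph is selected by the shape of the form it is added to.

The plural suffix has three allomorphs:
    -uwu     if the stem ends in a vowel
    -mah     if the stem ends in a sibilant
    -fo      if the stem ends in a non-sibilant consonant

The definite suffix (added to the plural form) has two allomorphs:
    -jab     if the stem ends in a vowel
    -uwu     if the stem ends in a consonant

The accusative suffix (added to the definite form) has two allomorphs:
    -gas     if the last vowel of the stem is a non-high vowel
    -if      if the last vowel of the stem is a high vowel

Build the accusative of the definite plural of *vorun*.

vorunfojabgas

*vorun* — final sound /n/ (a non-sibilant consonant) → -fo → *vorunfo*.
The plural form *vorunfo* — final sound /o/ (a vowel) → -jab → *vorunfojab*.
The definite form *vorunfojab*: last vowel = /a/, a non-high vowel → -gas → *vorunfojabgas*.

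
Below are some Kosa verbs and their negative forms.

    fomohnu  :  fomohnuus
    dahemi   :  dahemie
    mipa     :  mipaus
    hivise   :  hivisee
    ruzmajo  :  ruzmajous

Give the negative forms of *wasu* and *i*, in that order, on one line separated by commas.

wasuus, ie

The alternation tracks the last vowel of the stem — -e when the last vowel of the stem is a front vowel (*dahemi*, *hivise*); -us when the last vowel of the stem is a back vowel (*fomohnu*, *mipa*, *ruzmajo*).
The last vowel of *wasu* is /u/, which is a back vowel, so the suffix is -us, giving *wasuus*.
The last vowel of *i* is /i/, which is a front vowel, so the suffix is -e, giving *ie*.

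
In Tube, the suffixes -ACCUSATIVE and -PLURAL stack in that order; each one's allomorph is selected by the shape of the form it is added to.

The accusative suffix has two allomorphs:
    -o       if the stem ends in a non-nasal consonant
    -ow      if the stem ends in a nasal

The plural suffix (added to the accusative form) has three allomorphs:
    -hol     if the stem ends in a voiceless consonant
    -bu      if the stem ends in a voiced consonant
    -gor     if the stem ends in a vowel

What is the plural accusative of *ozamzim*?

ozamzimowbu

*ozamzim* — final consonant /m/ (a nasal) → -ow → *ozamzimow*.
Since the final sound of the accusative form *ozamzimow* is /w/ (a voiced consonant), it takes -bu, giving *ozamzimowbu*.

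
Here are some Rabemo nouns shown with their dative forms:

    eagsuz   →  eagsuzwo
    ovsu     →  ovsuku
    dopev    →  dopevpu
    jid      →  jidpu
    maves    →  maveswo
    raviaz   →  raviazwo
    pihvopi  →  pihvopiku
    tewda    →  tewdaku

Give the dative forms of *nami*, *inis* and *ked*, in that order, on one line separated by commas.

Looking at the final sound of each stem: -wo when the stem ends in a sibilant (*eagsuz*, *maves*, *raviaz*); -pu when the stem ends in a non-sibilant consonant (*dopev*, *jid*); -ku when the stem ends in a vowel (*ovsu*, *pihvopi*, *tewda*).
*nami*: final sound = /i/, a vowel → -ku → *namiku*.
*inis* — final sound /s/ (a sibilant) → -wo → *iniswo*.
*ked* — final sound /d/ (a non-sibilant consonant) → -pu → *kedpu*.

namiku, iniswo, kedpu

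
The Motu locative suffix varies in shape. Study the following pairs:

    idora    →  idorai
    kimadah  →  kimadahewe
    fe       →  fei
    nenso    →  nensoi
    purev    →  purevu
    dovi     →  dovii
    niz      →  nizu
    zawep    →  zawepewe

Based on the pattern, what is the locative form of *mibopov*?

Looking at the final sound of each stem: -ewe when the stem ends in a voiceless consonant (*kimadah*, *zawep*); -u when the stem ends in a voiced consonant (*purev*, *niz*); -i when the stem ends in a vowel (*idora*, *fe*, *nenso*, *dovi*).
The final sound of *mibopov* is /v/, which is a voiced consonant, so the suffix is -u, giving *mibopovu*.

mibopovu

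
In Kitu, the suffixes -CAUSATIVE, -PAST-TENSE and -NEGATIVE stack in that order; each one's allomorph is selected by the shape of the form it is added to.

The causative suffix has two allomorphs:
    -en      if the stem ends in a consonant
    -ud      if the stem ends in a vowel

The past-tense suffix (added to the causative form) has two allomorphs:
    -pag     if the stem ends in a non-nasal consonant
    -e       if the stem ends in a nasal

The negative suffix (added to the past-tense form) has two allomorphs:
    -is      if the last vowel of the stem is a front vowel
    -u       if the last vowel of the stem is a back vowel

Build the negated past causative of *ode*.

The final sound of *ode* is /e/, which is a vowel, so the causative suffix is -ud, giving *odeud*.
The final consonant of the causative form *odeud* is /d/, which is non-nasal, so the past-tense suffix is -pag, giving *odeudpag*.
The past-tense form *odeudpag*: last vowel = /a/, a back vowel → -u → *odeudpagu*.

odeudpagu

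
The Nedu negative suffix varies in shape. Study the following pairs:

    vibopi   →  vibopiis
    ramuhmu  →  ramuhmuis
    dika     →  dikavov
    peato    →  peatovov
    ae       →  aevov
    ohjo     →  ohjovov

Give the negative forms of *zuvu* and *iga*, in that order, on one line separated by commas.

The alternation tracks the last vowel of the stem — -is when the last vowel of the stem is a high vowel (*vibopi*, *ramuhmu*); -vov when the last vowel of the stem is a non-high vowel (*dika*, *peato*, *ae*, *ohjo*).
*zuvu* — last vowel /u/ (a high vowel) → -is → *zuvuis*.
*iga*: last vowel = /a/, a non-high vowel → -vov → *igavov*.

zuvuis, igavov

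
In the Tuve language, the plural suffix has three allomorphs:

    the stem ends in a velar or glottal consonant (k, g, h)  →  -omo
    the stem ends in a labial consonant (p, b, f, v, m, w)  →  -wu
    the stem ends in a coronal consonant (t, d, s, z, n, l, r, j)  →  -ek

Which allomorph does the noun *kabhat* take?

Since the final consonant of *kabhat* is /t/ (coronal), it takes -ek.

-ek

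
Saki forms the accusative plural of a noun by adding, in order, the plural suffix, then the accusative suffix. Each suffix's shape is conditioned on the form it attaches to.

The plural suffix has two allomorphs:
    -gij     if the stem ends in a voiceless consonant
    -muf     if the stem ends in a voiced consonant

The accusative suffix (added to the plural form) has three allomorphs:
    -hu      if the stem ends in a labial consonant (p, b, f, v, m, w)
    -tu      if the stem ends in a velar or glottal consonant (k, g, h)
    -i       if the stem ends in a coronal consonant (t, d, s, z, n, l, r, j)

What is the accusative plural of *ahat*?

ahatgiji

The final consonant of *ahat* is /t/, which is voiceless, so the plural suffix is -gij, giving *ahatgij*.
The plural form *ahatgij* — final consonant /j/ (coronal) → -i → *ahatgiji*.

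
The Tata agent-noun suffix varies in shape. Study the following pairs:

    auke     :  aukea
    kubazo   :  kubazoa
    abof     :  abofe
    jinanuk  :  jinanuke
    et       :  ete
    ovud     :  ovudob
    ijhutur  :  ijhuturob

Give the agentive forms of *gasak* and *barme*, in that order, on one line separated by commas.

The alternation tracks the final sound of the stem — -e when the stem ends in a voiceless consonant (*abof*, *jinanuk*, *et*); -ob when the stem ends in a voiced consonant (*ovud*, *ijhutur*); -a when the stem ends in a vowel (*auke*, *kubazo*).
The final sound of *gasak* is /k/, which is a voiceless consonant, so the suffix is -e, giving *gasake*.
*barme* — final sound /e/ (a vowel) → -a → *barmea*.

gasake, barmea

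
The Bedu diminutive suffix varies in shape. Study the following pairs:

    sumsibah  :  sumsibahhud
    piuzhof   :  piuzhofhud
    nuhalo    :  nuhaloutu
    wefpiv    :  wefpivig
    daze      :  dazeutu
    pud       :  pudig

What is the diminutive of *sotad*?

The alternation tracks the final sound of the stem — -hud when the stem ends in a voiceless consonant (*sumsibah*, *piuzhof*); -ig when the stem ends in a voiced consonant (*wefpiv*, *pud*); -utu when the stem ends in a vowel (*nuhalo*, *daze*).
*sotad*: final sound = /d/, a voiced consonant → -ig → *sotadig*.

sotadig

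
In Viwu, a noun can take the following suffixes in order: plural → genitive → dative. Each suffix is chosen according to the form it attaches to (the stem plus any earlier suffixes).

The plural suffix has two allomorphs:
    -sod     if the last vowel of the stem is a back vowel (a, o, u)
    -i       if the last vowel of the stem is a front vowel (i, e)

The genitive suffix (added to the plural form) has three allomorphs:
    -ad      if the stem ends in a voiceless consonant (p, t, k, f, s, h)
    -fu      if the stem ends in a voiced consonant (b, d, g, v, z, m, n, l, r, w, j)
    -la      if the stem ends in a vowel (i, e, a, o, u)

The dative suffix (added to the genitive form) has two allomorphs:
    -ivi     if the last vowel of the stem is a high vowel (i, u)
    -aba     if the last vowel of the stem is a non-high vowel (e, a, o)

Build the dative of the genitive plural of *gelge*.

*gelge* — last vowel /e/ (a front vowel) → -i → *gelgei*.
The plural form *gelgei*: final sound = /i/, a vowel → -la → *gelgeila*.
The genitive form *gelgeila*: last vowel = /a/, a non-high vowel → -aba → *gelgeilaaba*.

gelgeilaaba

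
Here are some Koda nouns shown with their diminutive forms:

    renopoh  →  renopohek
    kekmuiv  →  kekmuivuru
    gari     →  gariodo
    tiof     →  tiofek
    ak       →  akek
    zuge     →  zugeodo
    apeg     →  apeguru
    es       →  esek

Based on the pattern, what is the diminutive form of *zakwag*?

zakwaguru

The suffix is conditioned by the final sound: -ek when the stem ends in a voiceless consonant (*renopoh*, *tiof*, *ak*, *es*); -uru when the stem ends in a voiced consonant (*kekmuiv*, *apeg*); -odo when the stem ends in a vowel (*gari*, *zuge*).
*zakwag* — final sound /g/ (a voiced consonant) → -uru → *zakwaguru*.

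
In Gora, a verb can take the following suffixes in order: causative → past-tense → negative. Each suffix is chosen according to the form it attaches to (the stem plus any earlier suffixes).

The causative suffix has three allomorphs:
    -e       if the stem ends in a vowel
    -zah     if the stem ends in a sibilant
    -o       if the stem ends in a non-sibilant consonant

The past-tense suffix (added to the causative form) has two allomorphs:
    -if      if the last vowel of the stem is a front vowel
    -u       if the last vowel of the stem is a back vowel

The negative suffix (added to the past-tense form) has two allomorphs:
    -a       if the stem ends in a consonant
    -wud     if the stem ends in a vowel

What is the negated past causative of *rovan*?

rovanouwud

The final sound of *rovan* is /n/, which is a non-sibilant consonant, so the causative suffix is -o, giving *rovano*.
The last vowel of the causative form *rovano* is /o/, which is a back vowel, so the past-tense suffix is -u, giving *rovanou*.
The past-tense form *rovanou*: final sound = /u/, a vowel → -wud → *rovanouwud*.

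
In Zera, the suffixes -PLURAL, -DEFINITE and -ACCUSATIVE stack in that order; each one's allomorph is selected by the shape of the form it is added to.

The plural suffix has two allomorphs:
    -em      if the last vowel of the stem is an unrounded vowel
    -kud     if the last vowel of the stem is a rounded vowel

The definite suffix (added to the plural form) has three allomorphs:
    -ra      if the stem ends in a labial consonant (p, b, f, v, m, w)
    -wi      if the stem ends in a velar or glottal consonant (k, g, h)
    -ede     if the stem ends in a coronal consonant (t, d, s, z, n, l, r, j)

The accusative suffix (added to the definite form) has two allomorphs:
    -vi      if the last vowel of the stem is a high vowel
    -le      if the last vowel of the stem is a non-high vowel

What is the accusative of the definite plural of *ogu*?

ogukudedele

*ogu* — last vowel /u/ (a rounded vowel) → -kud → *ogukud*.
The plural form *ogukud*: final consonant = /d/, coronal → -ede → *ogukudede*.
The definite form *ogukudede*: last vowel = /e/, a non-high vowel → -le → *ogukudedele*.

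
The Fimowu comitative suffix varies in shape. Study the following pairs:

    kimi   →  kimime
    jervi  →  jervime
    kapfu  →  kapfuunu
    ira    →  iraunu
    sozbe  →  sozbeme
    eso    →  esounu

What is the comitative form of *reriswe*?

rerisweme

The alternation tracks the last vowel of the stem — -me when the last vowel of the stem is a front vowel (*kimi*, *jervi*, *sozbe*); -unu when the last vowel of the stem is a back vowel (*kapfu*, *ira*, *eso*).
The last vowel of *reriswe* is /e/, which is a front vowel, so the suffix is -me, giving *rerisweme*.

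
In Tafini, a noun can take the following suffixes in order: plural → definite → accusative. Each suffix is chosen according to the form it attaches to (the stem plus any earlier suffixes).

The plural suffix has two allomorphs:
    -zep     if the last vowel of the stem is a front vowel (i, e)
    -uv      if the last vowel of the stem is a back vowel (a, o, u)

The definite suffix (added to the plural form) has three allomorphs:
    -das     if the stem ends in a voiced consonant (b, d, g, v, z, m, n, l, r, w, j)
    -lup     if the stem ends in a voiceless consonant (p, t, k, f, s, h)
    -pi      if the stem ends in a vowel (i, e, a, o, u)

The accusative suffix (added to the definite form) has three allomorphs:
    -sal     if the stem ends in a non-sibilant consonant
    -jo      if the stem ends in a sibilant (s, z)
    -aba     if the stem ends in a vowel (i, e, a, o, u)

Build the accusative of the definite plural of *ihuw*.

*ihuw* — last vowel /u/ (a back vowel) → -uv → *ihuwuv*.
Since the final sound of the plural form *ihuwuv* is /v/ (a voiced consonant), it takes -das, giving *ihuwuvdas*.
The definite form *ihuwuvdas*: final sound = /s/, a sibilant → -jo → *ihuwuvdasjo*.

ihuwuvdasjo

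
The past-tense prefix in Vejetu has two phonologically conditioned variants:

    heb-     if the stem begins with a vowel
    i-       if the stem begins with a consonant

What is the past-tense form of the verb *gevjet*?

*gevjet*: first sound = /g/, a consonant → i- → *igevjet*.

igevjet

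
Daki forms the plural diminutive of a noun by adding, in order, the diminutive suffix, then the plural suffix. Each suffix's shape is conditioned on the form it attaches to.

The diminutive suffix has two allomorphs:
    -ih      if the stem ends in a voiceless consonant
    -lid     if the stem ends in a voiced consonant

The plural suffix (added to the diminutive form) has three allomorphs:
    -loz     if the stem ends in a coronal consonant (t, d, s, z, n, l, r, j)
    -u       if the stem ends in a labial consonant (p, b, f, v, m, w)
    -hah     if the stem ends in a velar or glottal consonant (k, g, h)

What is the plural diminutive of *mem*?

memlidloz

*mem* — final consonant /m/ (voiced) → -lid → *memlid*.
Since the final consonant of the diminutive form *memlid* is /d/ (coronal), it takes -loz, giving *memlidloz*.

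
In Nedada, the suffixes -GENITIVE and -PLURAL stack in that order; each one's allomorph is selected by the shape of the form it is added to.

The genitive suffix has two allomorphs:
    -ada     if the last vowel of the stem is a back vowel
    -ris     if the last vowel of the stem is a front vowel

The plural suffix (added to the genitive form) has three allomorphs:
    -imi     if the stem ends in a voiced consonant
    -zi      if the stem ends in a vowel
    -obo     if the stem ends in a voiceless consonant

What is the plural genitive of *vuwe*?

vuwerisobo

*vuwe* — last vowel /e/ (a front vowel) → -ris → *vuweris*.
The genitive form *vuweris* — final sound /s/ (a voiceless consonant) → -obo → *vuwerisobo*.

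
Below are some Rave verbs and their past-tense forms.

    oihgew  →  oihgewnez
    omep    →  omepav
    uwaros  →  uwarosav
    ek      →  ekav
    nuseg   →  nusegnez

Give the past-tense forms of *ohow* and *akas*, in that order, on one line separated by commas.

The pattern is voicing of the final consonant: -av when the stem ends in a voiceless consonant (*omep*, *uwaros*, *ek*); -nez when the stem ends in a voiced consonant (*oihgew*, *nuseg*).
*ohow* — final consonant /w/ (voiced) → -nez → *ohownez*.
*akas* — final consonant /s/ (voiceless) → -av → *akasav*.

ohownez, akasav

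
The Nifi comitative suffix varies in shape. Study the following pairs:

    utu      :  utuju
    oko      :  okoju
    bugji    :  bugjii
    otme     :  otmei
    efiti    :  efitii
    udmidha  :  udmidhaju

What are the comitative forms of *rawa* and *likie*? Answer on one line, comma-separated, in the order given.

The pattern is front/back vowel harmony: -i when the last vowel of the stem is a front vowel (*bugji*, *otme*, *efiti*); -ju when the last vowel of the stem is a back vowel (*utu*, *oko*, *udmidha*).
*rawa*: last vowel = /a/, a back vowel → -ju → *rawaju*.
Since the last vowel of *likie* is /e/ (a front vowel), it takes -i, giving *likiei*.

rawaju, likiei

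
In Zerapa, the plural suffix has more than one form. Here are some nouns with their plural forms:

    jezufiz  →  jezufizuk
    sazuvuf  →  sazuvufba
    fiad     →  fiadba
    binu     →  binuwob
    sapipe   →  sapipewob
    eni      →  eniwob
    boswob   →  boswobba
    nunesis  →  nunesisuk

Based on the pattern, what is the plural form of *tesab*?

tesabba

The alternation tracks the final sound of the stem — -uk when the stem ends in a sibilant (*jezufiz*, *nunesis*); -ba when the stem ends in a non-sibilant consonant (*sazuvuf*, *fiad*, *boswob*); -wob when the stem ends in a vowel (*binu*, *sapipe*, *eni*).
Since the final sound of *tesab* is /b/ (a non-sibilant consonant), it takes -ba, giving *tesabba*.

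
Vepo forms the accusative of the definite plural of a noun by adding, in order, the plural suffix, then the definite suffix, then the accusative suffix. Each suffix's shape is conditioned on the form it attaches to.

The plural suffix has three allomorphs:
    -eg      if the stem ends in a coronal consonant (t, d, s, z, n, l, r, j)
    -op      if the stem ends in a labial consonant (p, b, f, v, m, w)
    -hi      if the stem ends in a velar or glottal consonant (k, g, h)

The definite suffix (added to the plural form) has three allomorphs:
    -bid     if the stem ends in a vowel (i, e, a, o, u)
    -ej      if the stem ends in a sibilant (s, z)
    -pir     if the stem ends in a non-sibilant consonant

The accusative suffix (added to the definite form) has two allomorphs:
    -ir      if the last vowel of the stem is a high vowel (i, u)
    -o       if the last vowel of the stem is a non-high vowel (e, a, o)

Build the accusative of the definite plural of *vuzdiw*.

*vuzdiw* — final consonant /w/ (labial) → -op → *vuzdiwop*.
The plural form *vuzdiwop*: final sound = /p/, a non-sibilant consonant → -pir → *vuzdiwoppir*.
Since the last vowel of the definite form *vuzdiwoppir* is /i/ (a high vowel), it takes -ir, giving *vuzdiwoppirir*.

vuzdiwoppirir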